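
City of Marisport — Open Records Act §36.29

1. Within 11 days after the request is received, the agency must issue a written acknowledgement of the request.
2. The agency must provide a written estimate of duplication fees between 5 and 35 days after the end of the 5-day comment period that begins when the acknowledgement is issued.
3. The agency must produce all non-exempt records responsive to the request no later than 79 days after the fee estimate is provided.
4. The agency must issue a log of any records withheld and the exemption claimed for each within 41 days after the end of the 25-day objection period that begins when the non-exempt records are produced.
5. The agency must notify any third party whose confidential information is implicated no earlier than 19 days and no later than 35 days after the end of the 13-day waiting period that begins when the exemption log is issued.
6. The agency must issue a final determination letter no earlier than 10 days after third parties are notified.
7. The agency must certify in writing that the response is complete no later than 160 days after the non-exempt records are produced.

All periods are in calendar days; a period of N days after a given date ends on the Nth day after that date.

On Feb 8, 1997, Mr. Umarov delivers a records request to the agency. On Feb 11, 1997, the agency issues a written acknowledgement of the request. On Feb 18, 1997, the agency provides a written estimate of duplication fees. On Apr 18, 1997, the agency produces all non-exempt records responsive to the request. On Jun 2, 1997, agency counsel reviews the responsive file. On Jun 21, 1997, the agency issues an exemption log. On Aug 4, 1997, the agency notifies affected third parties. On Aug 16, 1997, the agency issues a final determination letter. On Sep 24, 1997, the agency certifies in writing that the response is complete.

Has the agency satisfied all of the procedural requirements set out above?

Step 1 — counting 11 days from Feb 8, 1997 (when the request is received) gives a deadline of Feb 19, 1997; completed Feb 11, 1997, before the deadline.
Step 2 — 5 and 35 days from Feb 16, 1997 (end of the 5-day comment period, which began when the acknowledgement is issued on Feb 11, 1997) are Feb 21, 1997 and Mar 23, 1997 respectively; Feb 18, 1997 is 3 days too early.
Later steps need not be reached.

No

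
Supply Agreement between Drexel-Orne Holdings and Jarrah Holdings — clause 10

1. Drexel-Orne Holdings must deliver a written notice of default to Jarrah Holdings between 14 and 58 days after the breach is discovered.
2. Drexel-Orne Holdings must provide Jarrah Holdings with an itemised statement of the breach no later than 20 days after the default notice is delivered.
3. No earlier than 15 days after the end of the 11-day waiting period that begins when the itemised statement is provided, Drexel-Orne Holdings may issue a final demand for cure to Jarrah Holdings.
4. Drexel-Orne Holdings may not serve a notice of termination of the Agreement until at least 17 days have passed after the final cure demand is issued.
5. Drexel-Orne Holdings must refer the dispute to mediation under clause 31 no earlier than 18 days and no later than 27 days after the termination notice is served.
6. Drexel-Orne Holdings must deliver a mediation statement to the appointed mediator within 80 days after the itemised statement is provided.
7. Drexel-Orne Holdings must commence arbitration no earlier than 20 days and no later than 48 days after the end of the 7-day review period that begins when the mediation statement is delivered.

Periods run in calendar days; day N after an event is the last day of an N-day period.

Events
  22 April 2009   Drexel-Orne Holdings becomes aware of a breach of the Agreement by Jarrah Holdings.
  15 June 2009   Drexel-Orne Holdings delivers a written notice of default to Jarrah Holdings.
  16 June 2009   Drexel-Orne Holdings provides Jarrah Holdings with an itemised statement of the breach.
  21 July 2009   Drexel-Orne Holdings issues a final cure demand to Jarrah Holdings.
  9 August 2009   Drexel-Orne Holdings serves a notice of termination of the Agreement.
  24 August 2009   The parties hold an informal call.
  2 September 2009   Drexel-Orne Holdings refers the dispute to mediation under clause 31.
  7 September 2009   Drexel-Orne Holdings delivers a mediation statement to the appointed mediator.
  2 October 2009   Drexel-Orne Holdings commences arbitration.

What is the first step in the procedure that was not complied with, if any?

Step 6

Step 1 — 14 and 58 days from 22 April 2009 (when the breach is discovered) are 6 May 2009 and 19 June 2009 respectively; done 15 June 2009 — within the window.
Step 2 — counting 20 days from 15 June 2009 (when the default notice is delivered) gives a deadline of 5 July 2009; 16 June 2009 is within that limit.
Step 3 — must wait 15 days from 27 June 2009 (end of the 11-day waiting period, which began when the itemised statement is provided on 16 June 2009), so not before 12 July 2009; done 21 July 2009 — permitted.
Step 4 — must wait 17 days from 21 July 2009 (when the final cure demand is issued), so not before 7 August 2009; done 9 August 2009, after the minimum wait.
Step 5 — 18 and 27 days from 9 August 2009 (when the termination notice is served) are 27 August 2009 and 5 September 2009 respectively; done 2 September 2009, which is between those dates.
Step 6 — counting 80 days from 16 June 2009 (when the itemised statement is provided) gives a deadline of 4 September 2009; not done until 7 September 2009, 3 days after the deadline.
That is the first point of non-compliance.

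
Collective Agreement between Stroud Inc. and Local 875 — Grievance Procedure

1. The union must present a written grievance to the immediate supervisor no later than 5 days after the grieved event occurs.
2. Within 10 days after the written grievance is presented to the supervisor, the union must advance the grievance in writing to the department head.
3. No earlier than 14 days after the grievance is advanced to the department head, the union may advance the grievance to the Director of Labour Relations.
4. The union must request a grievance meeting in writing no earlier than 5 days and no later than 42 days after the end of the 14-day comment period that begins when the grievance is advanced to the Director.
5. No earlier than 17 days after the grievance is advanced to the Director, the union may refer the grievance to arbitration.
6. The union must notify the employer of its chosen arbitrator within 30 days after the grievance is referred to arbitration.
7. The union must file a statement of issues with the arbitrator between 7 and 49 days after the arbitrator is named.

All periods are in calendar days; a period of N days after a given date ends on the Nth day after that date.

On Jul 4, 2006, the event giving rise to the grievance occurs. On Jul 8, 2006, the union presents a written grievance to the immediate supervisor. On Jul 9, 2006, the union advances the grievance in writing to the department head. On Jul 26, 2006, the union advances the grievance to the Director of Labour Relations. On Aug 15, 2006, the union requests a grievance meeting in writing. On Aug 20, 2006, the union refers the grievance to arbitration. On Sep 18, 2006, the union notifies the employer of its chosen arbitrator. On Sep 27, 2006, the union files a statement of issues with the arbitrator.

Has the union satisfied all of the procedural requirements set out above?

Yes

Step 1: 5 days after Jul 4, 2006 (when the grieved event occurs) is Jul 9, 2006; completed Jul 8, 2006, before the deadline.
Step 2: 10 days after Jul 8, 2006 (when the written grievance is presented to the supervisor) is Jul 18, 2006; Jul 9, 2006 is within that limit.
Step 3: the earliest permitted date is 14 days after Jul 9, 2006 (when the grievance is advanced to the department head), i.e. Jul 23, 2006; done Jul 26, 2006, after the minimum wait.
Step 4: the window is 5–42 days after Aug 9, 2006 (end of the 14-day comment period, which began when the grievance is advanced to the Director on Jul 26, 2006), so Aug 14, 2006 through Sep 20, 2006; Aug 15, 2006 falls inside that range.
Step 5: the earliest permitted date is 17 days after Jul 26, 2006 (when the grievance is advanced to the Director), i.e. Aug 12, 2006; Aug 20, 2006 is on or after that date.
Step 6: 30 days after Aug 20, 2006 (when the grievance is referred to arbitration) is Sep 19, 2006; done Sep 18, 2006 — timely.
Step 7: the window is 7–49 days after Sep 18, 2006 (when the arbitrator is named), so Sep 25, 2006 through Nov 6, 2006; done Sep 27, 2006, which is between those dates.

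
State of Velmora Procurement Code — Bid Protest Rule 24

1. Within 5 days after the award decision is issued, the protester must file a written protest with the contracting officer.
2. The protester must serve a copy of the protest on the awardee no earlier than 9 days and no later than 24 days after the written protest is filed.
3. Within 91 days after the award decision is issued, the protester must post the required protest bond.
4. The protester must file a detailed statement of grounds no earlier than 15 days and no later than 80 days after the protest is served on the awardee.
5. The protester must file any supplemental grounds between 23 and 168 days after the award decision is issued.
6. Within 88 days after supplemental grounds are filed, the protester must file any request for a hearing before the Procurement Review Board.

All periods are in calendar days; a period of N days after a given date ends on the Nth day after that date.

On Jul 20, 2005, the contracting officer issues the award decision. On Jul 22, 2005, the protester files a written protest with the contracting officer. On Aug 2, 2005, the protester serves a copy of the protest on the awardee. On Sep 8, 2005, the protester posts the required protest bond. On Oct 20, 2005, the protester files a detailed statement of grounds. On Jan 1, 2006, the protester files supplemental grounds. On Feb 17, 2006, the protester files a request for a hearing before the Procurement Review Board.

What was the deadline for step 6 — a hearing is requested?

Step 6 runs from Jan 1, 2006, when supplemental grounds are filed. 88 days after Jan 1, 2006 is Mar 30, 2006.

Mar 30, 2006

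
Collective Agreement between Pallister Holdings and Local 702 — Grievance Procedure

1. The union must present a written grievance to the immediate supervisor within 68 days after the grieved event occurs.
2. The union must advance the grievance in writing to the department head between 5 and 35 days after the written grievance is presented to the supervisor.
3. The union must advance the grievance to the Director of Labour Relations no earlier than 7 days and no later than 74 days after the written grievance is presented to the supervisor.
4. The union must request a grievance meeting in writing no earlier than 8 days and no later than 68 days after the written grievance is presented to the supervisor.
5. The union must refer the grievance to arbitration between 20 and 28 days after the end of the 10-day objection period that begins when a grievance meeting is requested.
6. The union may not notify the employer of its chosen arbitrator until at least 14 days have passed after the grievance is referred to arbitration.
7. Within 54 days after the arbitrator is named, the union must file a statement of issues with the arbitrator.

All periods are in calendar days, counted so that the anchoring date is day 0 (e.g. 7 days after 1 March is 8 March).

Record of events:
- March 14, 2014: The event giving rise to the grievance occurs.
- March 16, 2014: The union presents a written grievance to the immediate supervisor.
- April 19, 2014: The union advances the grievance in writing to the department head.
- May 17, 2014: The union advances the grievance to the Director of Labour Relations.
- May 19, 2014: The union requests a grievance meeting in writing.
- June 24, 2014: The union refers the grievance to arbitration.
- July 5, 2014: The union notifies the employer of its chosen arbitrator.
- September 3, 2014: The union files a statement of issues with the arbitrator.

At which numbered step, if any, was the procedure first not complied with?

Step 1 — counting 68 days from March 14, 2014 (when the grieved event occurs) gives a deadline of May 21, 2014; March 16, 2014 is within that limit.
Step 2 — 5 and 35 days from March 16, 2014 (when the written grievance is presented to the supervisor) are March 21, 2014 and April 20, 2014 respectively; April 19, 2014 falls inside that range.
Step 3 — 7 and 74 days from March 16, 2014 (when the written grievance is presented to the supervisor) are March 23, 2014 and May 29, 2014 respectively; done May 17, 2014, which is between those dates.
Step 4 — 8 and 68 days from March 16, 2014 (when the written grievance is presented to the supervisor) are March 24, 2014 and May 23, 2014 respectively; done May 19, 2014 — within the window.
Step 5 — 20 and 28 days from May 29, 2014 (end of the 10-day objection period, which began when a grievance meeting is requested on May 19, 2014) are June 18, 2014 and June 26, 2014 respectively; June 24, 2014 falls inside that range.
Step 6 — must wait 14 days from June 24, 2014 (when the grievance is referred to arbitration), so not before July 8, 2014; acted on July 5, 2014, 3 days prematurely.

Step 6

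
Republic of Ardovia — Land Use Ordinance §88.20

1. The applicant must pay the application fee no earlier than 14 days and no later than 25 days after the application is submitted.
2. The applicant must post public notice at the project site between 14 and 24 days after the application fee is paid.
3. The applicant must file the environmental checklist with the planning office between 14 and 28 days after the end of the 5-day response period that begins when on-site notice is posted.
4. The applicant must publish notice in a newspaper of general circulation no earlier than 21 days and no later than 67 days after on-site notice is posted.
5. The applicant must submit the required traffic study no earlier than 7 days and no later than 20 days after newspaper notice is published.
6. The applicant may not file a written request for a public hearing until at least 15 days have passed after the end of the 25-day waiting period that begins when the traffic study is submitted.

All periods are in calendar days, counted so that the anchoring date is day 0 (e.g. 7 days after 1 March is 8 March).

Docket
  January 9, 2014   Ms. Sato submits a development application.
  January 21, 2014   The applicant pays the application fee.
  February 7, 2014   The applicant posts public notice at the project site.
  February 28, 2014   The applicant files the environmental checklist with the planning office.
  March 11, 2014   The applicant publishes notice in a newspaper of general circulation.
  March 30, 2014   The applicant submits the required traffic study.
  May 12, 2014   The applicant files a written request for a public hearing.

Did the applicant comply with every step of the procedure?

No

Step 1 — 14 and 25 days from January 9, 2014 (when the application is submitted) are January 23, 2014 and February 3, 2014 respectively; done January 21, 2014 — 2 days before the window opened.
The analysis stops there.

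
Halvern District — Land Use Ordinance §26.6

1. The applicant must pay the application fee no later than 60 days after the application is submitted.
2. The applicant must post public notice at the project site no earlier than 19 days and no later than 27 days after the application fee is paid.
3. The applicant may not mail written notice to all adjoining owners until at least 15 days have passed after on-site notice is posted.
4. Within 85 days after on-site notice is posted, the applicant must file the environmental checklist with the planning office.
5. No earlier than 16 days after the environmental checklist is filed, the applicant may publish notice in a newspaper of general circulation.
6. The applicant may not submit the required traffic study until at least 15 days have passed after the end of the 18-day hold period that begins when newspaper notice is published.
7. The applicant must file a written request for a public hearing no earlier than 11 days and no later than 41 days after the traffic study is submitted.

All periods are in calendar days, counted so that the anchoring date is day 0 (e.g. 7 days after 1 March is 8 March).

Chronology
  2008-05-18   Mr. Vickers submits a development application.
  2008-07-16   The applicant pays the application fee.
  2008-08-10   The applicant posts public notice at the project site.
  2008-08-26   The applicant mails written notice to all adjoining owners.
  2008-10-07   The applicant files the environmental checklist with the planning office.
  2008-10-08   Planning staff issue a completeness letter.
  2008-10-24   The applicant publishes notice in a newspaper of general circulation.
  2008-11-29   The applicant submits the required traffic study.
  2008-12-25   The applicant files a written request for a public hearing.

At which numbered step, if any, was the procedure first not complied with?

Step 1: 60 days after 2008-05-18 (when the application is submitted) is 2008-07-17; completed 2008-07-16, before the deadline.
Step 2: the window is 19–27 days after 2008-07-16 (when the application fee is paid), so 2008-08-04 through 2008-08-12; done 2008-08-10, which is between those dates.
Step 3: the earliest permitted date is 15 days after 2008-08-10 (when on-site notice is posted), i.e. 2008-08-25; 2008-08-26 is on or after that date.
Step 4: 85 days after 2008-08-10 (when on-site notice is posted) is 2008-11-03; done 2008-10-07 — timely.
Step 5: the earliest permitted date is 16 days after 2008-10-07 (when the environmental checklist is filed), i.e. 2008-10-23; done 2008-10-24 — permitted.
Step 6: the earliest permitted date is 15 days after 2008-11-11 (end of the 18-day hold period, which began when newspaper notice is published on 2008-10-24), i.e. 2008-11-26; done 2008-11-29, after the minimum wait.
Step 7: the window is 11–41 days after 2008-11-29 (when the traffic study is submitted), so 2008-12-10 through 2009-01-09; 2008-12-25 falls inside that range.

None — every step was satisfied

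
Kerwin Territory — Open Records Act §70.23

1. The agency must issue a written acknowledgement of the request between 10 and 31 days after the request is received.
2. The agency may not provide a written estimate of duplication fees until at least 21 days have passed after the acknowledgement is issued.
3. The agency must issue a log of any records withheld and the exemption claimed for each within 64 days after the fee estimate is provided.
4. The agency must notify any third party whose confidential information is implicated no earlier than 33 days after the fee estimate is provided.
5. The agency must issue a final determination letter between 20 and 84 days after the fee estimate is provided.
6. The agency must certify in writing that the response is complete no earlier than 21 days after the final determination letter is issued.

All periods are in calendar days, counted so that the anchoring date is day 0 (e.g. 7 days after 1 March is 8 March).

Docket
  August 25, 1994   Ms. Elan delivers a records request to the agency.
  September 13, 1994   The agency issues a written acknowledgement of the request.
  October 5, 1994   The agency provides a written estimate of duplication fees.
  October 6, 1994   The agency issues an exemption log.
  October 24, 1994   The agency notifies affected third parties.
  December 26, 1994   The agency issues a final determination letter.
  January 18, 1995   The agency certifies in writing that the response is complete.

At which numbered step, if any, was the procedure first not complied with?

Step 1 — 10 and 31 days from August 25, 1994 (when the request is received) are September 4, 1994 and September 25, 1994 respectively; done September 13, 1994 — within the window.
Step 2 — must wait 21 days from September 13, 1994 (when the acknowledgement is issued), so not before October 4, 1994; done October 5, 1994, after the minimum wait.
Step 3 — counting 64 days from October 5, 1994 (when the fee estimate is provided) gives a deadline of December 8, 1994; completed October 6, 1994, before the deadline.
Step 4 — must wait 33 days from October 5, 1994 (when the fee estimate is provided), so not before November 7, 1994; acted on October 24, 1994, 14 days prematurely.

Step 4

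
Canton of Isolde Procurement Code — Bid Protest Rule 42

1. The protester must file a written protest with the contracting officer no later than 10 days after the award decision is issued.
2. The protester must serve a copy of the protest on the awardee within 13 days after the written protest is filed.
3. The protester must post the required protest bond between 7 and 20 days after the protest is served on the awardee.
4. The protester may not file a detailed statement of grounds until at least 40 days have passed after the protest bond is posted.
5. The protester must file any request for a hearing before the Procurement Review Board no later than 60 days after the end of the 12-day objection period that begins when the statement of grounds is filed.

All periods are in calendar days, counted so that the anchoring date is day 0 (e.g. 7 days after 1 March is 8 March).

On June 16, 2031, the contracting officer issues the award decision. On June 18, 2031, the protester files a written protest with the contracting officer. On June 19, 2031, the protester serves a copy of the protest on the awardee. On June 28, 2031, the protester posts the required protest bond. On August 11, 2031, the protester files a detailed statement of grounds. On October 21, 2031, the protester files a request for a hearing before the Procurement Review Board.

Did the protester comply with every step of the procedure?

(1) due by June 16, 2031 + 10 days = June 26, 2031; completed June 18, 2031, before the deadline.
(2) due by June 18, 2031 + 13 days = July 1, 2031; June 19, 2031 is within that limit.
(3) the permitted window runs from June 19, 2031 + 7 = June 26, 2031 to June 19, 2031 + 20 = July 9, 2031; June 28, 2031 falls inside that range.
(4) permitted from June 28, 2031 + 40 days = August 7, 2031 onward; done August 11, 2031, after the minimum wait.
(5) due by August 23, 2031 + 60 days = October 22, 2031; completed October 21, 2031, before the deadline.

Yes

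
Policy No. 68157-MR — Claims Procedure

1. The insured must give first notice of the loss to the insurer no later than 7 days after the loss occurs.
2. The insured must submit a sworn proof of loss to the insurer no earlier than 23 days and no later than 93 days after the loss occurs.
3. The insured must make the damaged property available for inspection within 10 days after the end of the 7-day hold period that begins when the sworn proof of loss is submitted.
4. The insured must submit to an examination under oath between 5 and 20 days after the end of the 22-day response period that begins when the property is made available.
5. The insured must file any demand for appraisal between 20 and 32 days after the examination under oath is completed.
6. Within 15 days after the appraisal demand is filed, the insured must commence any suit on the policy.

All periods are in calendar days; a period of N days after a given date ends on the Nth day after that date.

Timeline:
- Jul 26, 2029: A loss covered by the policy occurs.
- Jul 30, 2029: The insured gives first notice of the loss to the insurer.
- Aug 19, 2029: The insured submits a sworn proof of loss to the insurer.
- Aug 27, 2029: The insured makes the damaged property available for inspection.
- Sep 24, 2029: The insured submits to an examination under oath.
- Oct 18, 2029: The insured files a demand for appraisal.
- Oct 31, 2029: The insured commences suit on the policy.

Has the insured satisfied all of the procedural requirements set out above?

Yes

Step 1: 7 days after Jul 26, 2029 (when the loss occurs) is Aug 2, 2029; completed Jul 30, 2029, before the deadline.
Step 2: the window is 23–93 days after Jul 26, 2029 (when the loss occurs), so Aug 18, 2029 through Oct 27, 2029; Aug 19, 2029 falls inside that range.
Step 3: 10 days after Aug 26, 2029 (end of the 7-day hold period, which began when the sworn proof of loss is submitted on Aug 19, 2029) is Sep 5, 2029; done Aug 27, 2029 — timely.
Step 4: the window is 5–20 days after Sep 18, 2029 (end of the 22-day response period, which began when the property is made available on Aug 27, 2029), so Sep 23, 2029 through Oct 8, 2029; done Sep 24, 2029, which is between those dates.
Step 5: the window is 20–32 days after Sep 24, 2029 (when the examination under oath is completed), so Oct 14, 2029 through Oct 26, 2029; done Oct 18, 2029 — within the window.
Step 6: 15 days after Oct 18, 2029 (when the appraisal demand is filed) is Nov 2, 2029; done Oct 31, 2029 — timely.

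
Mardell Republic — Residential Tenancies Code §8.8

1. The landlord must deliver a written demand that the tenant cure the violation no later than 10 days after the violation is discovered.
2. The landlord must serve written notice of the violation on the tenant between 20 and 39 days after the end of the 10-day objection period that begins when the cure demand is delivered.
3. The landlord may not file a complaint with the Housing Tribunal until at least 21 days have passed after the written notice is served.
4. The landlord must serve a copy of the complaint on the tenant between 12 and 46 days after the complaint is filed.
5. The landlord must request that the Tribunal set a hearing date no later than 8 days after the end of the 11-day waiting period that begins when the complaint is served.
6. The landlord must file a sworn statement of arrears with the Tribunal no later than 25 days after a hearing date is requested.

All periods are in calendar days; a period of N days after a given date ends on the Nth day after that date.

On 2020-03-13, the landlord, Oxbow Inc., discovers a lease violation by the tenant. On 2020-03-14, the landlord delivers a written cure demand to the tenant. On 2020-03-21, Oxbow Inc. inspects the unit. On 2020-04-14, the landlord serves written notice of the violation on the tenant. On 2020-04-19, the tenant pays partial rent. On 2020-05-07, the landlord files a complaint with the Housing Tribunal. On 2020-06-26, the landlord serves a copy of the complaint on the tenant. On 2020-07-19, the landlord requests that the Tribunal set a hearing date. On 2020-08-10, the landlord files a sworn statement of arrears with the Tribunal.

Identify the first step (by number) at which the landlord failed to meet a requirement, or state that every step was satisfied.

(1) due by 2020-03-13 + 10 days = 2020-03-23; completed 2020-03-14, before the deadline.
(2) the permitted window runs from 2020-03-24 + 20 = 2020-04-13 to 2020-03-24 + 39 = 2020-05-02; done 2020-04-14 — within the window.
(3) permitted from 2020-04-14 + 21 days = 2020-05-05 onward; done 2020-05-07 — permitted.
(4) the permitted window runs from 2020-05-07 + 12 = 2020-05-19 to 2020-05-07 + 46 = 2020-06-22; 2020-06-26 is 4 days past the end of the window.
No need to go further; step 4 was not satisfied.

Step 4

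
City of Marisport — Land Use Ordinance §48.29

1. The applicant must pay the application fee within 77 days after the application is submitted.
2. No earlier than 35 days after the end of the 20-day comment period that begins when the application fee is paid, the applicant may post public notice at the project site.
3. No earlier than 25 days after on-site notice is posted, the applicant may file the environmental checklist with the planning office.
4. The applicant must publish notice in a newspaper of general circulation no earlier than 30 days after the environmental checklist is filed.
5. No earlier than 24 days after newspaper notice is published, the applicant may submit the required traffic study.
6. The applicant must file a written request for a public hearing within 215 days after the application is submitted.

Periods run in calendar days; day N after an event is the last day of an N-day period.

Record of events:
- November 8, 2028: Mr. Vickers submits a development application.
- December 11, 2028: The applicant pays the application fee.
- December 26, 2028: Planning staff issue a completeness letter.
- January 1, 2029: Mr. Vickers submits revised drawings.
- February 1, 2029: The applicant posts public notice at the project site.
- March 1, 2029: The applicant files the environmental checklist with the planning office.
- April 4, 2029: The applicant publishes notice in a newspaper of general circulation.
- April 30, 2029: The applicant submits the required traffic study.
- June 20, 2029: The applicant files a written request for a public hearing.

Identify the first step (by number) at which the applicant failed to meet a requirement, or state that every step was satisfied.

(1) due by November 8, 2028 + 77 days = January 24, 2029; December 11, 2028 is within that limit.
(2) permitted from December 31, 2028 + 35 days = February 4, 2029 onward; February 1, 2029 is 3 days before the earliest permitted date.

Step 2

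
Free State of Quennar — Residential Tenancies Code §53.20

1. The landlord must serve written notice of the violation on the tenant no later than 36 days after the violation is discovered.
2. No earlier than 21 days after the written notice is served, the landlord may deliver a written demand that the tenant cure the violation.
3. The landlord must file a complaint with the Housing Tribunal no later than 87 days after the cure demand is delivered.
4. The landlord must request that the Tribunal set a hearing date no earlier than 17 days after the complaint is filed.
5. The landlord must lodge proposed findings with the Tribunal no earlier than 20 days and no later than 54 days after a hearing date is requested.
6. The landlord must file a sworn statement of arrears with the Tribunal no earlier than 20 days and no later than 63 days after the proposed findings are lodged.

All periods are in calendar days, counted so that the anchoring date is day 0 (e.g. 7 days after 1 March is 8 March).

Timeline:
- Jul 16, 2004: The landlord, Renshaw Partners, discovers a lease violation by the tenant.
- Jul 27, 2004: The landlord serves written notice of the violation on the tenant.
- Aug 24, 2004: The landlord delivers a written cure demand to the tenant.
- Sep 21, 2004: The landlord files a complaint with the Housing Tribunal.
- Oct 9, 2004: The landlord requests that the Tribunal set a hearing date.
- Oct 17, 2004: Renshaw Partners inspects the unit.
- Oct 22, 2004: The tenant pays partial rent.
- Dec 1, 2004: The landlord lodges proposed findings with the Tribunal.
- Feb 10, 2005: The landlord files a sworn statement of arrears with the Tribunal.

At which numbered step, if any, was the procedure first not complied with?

Step 1: 36 days after Jul 16, 2004 (when the violation is discovered) is Aug 21, 2004; completed Jul 27, 2004, before the deadline.
Step 2: the earliest permitted date is 21 days after Jul 27, 2004 (when the written notice is served), i.e. Aug 17, 2004; done Aug 24, 2004 — permitted.
Step 3: 87 days after Aug 24, 2004 (when the cure demand is delivered) is Nov 19, 2004; Sep 21, 2004 is within that limit.
Step 4: the earliest permitted date is 17 days after Sep 21, 2004 (when the complaint is filed), i.e. Oct 8, 2004; Oct 9, 2004 is on or after that date.
Step 5: the window is 20–54 days after Oct 9, 2004 (when a hearing date is requested), so Oct 29, 2004 through Dec 2, 2004; done Dec 1, 2004 — within the window.
Step 6: the window is 20–63 days after Dec 1, 2004 (when the proposed findings are lodged), so Dec 21, 2004 through Feb 2, 2005; Feb 10, 2005 is 8 days past the end of the window.
The procedure was therefore not followed at step 6.

Step 6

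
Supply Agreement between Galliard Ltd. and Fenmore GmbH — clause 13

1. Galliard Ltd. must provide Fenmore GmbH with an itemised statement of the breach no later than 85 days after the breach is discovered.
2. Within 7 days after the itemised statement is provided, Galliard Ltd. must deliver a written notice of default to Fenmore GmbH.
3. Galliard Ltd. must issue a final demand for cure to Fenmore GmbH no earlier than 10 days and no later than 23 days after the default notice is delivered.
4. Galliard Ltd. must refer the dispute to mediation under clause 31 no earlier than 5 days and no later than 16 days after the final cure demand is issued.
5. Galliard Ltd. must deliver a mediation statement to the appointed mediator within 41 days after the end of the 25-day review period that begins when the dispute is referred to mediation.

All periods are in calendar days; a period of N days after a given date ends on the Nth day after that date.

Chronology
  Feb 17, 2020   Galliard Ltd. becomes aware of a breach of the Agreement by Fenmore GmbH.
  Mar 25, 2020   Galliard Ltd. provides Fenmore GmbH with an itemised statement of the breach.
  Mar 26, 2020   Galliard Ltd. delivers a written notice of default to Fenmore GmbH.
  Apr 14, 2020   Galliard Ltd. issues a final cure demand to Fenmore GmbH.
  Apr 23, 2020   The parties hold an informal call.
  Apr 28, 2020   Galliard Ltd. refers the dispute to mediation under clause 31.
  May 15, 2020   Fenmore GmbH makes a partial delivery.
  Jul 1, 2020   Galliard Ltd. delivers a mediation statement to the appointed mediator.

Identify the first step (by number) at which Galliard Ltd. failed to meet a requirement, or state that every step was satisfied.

Step 1 — counting 85 days from Feb 17, 2020 (when the breach is discovered) gives a deadline of May 12, 2020; Mar 25, 2020 is within that limit.
Step 2 — counting 7 days from Mar 25, 2020 (when the itemised statement is provided) gives a deadline of Apr 1, 2020; completed Mar 26, 2020, before the deadline.
Step 3 — 10 and 23 days from Mar 26, 2020 (when the default notice is delivered) are Apr 5, 2020 and Apr 18, 2020 respectively; Apr 14, 2020 falls inside that range.
Step 4 — 5 and 16 days from Apr 14, 2020 (when the final cure demand is issued) are Apr 19, 2020 and Apr 30, 2020 respectively; done Apr 28, 2020, which is between those dates.
Step 5 — counting 41 days from May 23, 2020 (end of the 25-day review period, which began when the dispute is referred to mediation on Apr 28, 2020) gives a deadline of Jul 3, 2020; done Jul 1, 2020 — timely.

None — every step was satisfied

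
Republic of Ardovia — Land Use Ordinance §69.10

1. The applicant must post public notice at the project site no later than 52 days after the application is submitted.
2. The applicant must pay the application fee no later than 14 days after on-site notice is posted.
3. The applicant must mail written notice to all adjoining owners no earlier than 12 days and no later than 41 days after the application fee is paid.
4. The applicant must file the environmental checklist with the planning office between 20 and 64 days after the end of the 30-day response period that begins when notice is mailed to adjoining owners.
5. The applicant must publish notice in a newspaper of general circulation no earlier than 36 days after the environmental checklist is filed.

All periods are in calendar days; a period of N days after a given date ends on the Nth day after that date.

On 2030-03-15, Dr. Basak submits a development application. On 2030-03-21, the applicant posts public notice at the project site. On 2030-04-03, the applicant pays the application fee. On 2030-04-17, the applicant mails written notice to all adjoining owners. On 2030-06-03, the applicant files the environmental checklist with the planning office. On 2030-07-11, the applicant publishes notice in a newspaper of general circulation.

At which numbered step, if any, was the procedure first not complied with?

(1) due by 2030-03-15 + 52 days = 2030-05-06; done 2030-03-21 — timely.
(2) due by 2030-03-21 + 14 days = 2030-04-04; completed 2030-04-03, before the deadline.
(3) the permitted window runs from 2030-04-03 + 12 = 2030-04-15 to 2030-04-03 + 41 = 2030-05-14; done 2030-04-17, which is between those dates.
(4) the permitted window runs from 2030-05-17 + 20 = 2030-06-06 to 2030-05-17 + 64 = 2030-07-20; 2030-06-03 is 3 days too early.

Step 4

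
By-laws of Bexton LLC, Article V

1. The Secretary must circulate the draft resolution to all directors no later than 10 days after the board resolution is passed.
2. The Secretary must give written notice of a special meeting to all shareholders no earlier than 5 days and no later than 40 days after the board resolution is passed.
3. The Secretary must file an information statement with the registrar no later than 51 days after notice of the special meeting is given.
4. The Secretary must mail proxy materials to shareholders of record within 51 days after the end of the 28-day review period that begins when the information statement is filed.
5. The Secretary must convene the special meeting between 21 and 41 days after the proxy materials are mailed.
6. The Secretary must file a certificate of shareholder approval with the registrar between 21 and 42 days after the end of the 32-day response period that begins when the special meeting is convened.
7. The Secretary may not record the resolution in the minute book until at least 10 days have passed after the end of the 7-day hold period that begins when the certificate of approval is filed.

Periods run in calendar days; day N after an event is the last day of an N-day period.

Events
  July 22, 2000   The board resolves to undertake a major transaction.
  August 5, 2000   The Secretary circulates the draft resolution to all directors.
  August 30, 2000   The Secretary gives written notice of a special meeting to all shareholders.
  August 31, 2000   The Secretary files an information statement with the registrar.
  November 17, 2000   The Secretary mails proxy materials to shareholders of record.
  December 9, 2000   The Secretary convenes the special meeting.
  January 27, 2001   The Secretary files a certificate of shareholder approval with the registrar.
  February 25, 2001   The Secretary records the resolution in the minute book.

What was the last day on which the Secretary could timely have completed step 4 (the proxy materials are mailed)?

The information statement is filed on August 31, 2000; the 28-day review period therefore ends September 28, 2000, and step 4 runs from that date. 51 days after September 28, 2000 is November 18, 2000.

November 18, 2000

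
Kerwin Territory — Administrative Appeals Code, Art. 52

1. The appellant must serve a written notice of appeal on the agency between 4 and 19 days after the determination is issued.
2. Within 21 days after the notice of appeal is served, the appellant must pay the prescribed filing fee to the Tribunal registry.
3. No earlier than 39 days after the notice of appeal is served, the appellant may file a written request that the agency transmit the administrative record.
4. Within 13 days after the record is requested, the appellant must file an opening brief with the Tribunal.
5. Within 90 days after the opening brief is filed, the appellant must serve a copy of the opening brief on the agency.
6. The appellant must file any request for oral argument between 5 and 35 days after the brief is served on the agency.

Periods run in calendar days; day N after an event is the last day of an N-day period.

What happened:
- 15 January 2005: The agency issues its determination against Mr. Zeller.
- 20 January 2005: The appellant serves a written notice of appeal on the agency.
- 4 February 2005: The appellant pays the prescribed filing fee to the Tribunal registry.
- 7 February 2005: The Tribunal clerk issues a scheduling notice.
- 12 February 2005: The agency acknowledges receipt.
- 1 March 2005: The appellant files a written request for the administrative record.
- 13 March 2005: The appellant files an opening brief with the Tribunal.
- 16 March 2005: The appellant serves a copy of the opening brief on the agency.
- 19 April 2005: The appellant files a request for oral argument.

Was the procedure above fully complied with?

(1) the permitted window runs from 15 January 2005 + 4 = 19 January 2005 to 15 January 2005 + 19 = 3 February 2005; 20 January 2005 falls inside that range.
(2) due by 20 January 2005 + 21 days = 10 February 2005; done 4 February 2005 — timely.
(3) permitted from 20 January 2005 + 39 days = 28 February 2005 onward; done 1 March 2005 — permitted.
(4) due by 1 March 2005 + 13 days = 14 March 2005; completed 13 March 2005, before the deadline.
(5) due by 13 March 2005 + 90 days = 11 June 2005; completed 16 March 2005, before the deadline.
(6) the permitted window runs from 16 March 2005 + 5 = 21 March 2005 to 16 March 2005 + 35 = 20 April 2005; done 19 April 2005, which is between those dates.

Yes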